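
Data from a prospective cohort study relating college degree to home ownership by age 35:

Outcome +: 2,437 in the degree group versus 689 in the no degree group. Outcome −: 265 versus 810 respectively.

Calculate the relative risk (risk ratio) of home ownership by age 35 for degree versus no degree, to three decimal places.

1.962

From the description: a = 2437, b = 265, c = 689, d = 810.
Risk in exposed = 2437/2702 = 0.90192; risk in unexposed = 689/1499 = 0.45964.
RR = 0.90192 / 0.45964 = 1.96224
The risk among the exposed is 1.96 times that among the unexposed.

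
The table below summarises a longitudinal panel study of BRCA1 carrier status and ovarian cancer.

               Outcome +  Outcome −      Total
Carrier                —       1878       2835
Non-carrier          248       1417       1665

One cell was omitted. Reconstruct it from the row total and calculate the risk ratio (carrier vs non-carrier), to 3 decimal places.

2.266

The missing cell is in the exposed row: 2835 − 1878 = 957.
So a = 957, b = 1878, c = 248, d = 1417.
RR = [a/(a+b)] / [c/(c+d)] = (957/2835) / (248/1665) = 0.33757/0.14895 = 2.26632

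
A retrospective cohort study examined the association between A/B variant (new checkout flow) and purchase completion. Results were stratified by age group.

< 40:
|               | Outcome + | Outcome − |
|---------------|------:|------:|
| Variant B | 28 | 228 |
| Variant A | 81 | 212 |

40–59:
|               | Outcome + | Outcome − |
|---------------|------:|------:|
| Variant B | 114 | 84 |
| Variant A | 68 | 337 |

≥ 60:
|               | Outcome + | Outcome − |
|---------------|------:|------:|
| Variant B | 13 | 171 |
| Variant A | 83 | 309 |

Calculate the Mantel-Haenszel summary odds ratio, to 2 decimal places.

1.20

OR_MH = Σ(aᵢdᵢ/nᵢ) / Σ(bᵢcᵢ/nᵢ), where nᵢ is the stratum total.
Stratum 1 (< 40): n = 549; a·d/n = 28·212/549 = 10.8124; b·c/n = 228·81/549 = 33.6393
Stratum 2 (40–59): n = 603; a·d/n = 114·337/603 = 63.7114; b·c/n = 84·68/603 = 9.4726
Stratum 3 (≥ 60): n = 576; a·d/n = 13·309/576 = 6.9740; b·c/n = 171·83/576 = 24.6406
OR_MH = (10.8124 + 63.7114 + 6.9740) / (33.6393 + 9.4726 + 24.6406) = 81.4978 / 67.7526 = 1.20287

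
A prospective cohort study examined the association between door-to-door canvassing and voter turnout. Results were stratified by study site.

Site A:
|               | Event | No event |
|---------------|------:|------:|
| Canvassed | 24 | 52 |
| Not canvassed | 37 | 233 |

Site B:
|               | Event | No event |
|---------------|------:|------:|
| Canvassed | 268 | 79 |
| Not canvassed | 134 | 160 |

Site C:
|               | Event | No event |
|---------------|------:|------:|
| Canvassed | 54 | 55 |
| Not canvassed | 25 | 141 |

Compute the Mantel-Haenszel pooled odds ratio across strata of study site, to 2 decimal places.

OR_MH = Σ(aᵢdᵢ/nᵢ) / Σ(bᵢcᵢ/nᵢ), where nᵢ is the stratum total.
Stratum 1 (Site A): n = 346; a·d/n = 24·233/346 = 16.1618; b·c/n = 52·37/346 = 5.5607
Stratum 2 (Site B): n = 641; a·d/n = 268·160/641 = 66.8955; b·c/n = 79·134/641 = 16.5148
Stratum 3 (Site C): n = 275; a·d/n = 54·141/275 = 27.6873; b·c/n = 55·25/275 = 5.0000
OR_MH = (16.1618 + 66.8955 + 27.6873) / (5.5607 + 16.5148 + 5.0000) = 110.7446 / 27.0755 = 4.09021

4.09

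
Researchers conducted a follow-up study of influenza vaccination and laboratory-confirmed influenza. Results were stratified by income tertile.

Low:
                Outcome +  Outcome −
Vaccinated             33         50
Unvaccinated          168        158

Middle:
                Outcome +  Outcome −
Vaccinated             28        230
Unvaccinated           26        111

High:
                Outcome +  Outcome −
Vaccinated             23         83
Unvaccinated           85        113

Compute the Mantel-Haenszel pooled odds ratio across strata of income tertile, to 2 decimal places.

0.50

OR_MH = Σ(aᵢdᵢ/nᵢ) / Σ(bᵢcᵢ/nᵢ), where nᵢ is the stratum total.
Stratum 1 (Low): n = 409; a·d/n = 33·158/409 = 12.7482; b·c/n = 50·168/409 = 20.5379
Stratum 2 (Middle): n = 395; a·d/n = 28·111/395 = 7.8684; b·c/n = 230·26/395 = 15.1392
Stratum 3 (High): n = 304; a·d/n = 23·113/304 = 8.5493; b·c/n = 83·85/304 = 23.2072
OR_MH = (12.7482 + 7.8684 + 8.5493) / (20.5379 + 15.1392 + 23.2072) = 29.1659 / 58.8844 = 0.49531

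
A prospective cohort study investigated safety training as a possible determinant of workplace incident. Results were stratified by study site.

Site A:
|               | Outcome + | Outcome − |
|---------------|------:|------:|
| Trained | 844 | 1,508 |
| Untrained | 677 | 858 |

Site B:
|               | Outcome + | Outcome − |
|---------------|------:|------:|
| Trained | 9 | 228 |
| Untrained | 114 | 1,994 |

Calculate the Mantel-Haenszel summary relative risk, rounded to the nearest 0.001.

RR_MH = Σ(aᵢ·n₀ᵢ/nᵢ) / Σ(cᵢ·n₁ᵢ/nᵢ), with n₁ᵢ = aᵢ+bᵢ (exposed), n₀ᵢ = cᵢ+dᵢ (unexposed), nᵢ = n₁ᵢ+n₀ᵢ.
Stratum 1 (Site A): n₁ = 2352, n₀ = 1535, n = 3887; a·n₀/n = 844·1535/3887 = 333.3007; c·n₁/n = 677·2352/3887 = 409.6486
Stratum 2 (Site B): n₁ = 237, n₀ = 2108, n = 2345; a·n₀/n = 9·2108/2345 = 8.0904; c·n₁/n = 114·237/2345 = 11.5215
RR_MH = (333.3007 + 8.0904) / (409.6486 + 11.5215) = 341.3912 / 421.1701 = 0.81058

0.811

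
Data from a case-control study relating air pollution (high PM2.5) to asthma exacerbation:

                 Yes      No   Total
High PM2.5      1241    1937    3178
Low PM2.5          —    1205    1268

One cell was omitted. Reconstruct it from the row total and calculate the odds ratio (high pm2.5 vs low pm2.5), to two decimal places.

12.25

The missing cell is in the unexposed row: 1268 − 1205 = 63.
So a = 1241, b = 1937, c = 63, d = 1205.
OR = (a·d)/(b·c) = (1241 × 1205) / (1937 × 63) = 1495405 / 122031 = 12.25430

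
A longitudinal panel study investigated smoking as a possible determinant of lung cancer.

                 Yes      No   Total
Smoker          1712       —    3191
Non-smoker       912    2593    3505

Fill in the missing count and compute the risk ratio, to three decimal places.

The missing cell is in the exposed row: 3191 − 1712 = 1479.
So a = 1712, b = 1479, c = 912, d = 2593.
RR = [a/(a+b)] / [c/(c+d)] = (1712/3191) / (912/3505) = 0.53651/0.26020 = 2.06191

2.062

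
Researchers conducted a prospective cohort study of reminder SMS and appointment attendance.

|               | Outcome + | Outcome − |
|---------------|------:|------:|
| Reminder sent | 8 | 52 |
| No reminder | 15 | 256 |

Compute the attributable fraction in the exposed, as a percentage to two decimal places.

Cells: a = 8, b = 52, c = 15, d = 256.
Risk in exposed = 8/60 = 0.13333; risk in unexposed = 15/271 = 0.05535.
RR = 0.13333/0.05535 = 2.40889
AR% = (RR − 1)/RR × 100 = (2.40889 − 1)/2.40889 × 100 = 58.4871%

58.49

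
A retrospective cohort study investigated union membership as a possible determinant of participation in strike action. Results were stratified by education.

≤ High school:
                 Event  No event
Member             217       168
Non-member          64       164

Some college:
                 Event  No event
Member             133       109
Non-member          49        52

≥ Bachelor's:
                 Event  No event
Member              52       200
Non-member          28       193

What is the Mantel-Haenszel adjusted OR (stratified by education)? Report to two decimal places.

2.21

OR_MH = Σ(aᵢdᵢ/nᵢ) / Σ(bᵢcᵢ/nᵢ), where nᵢ is the stratum total.
Stratum 1 (≤ High school): n = 613; a·d/n = 217·164/613 = 58.0555; b·c/n = 168·64/613 = 17.5400
Stratum 2 (Some college): n = 343; a·d/n = 133·52/343 = 20.1633; b·c/n = 109·49/343 = 15.5714
Stratum 3 (≥ Bachelor's): n = 473; a·d/n = 52·193/473 = 21.2178; b·c/n = 200·28/473 = 11.8393
OR_MH = (58.0555 + 20.1633 + 21.2178) / (17.5400 + 15.5714 + 11.8393) = 99.4365 / 44.9507 = 2.21212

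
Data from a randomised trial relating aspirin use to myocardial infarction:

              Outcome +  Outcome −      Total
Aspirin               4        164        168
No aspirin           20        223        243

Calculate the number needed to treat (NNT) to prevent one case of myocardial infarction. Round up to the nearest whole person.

Risk in treated group = 4/168 = 0.02381; risk in control = 20/243 = 0.08230.
Absolute risk reduction = 0.08230 − 0.02381 = 0.05850
NNT = 1 / ARR = 1 / 0.05850 = 17.095 → round up → 18

18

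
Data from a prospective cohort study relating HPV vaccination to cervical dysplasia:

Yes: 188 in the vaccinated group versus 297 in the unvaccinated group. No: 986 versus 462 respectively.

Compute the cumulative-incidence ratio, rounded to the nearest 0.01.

0.41

From the description: a = 188, b = 986, c = 297, d = 462.
Risk in exposed = 188/1174 = 0.16014; risk in unexposed = 297/759 = 0.39130.
RR = 0.16014 / 0.39130 = 0.40924
The risk is 59% lower among the exposed than among the unexposed.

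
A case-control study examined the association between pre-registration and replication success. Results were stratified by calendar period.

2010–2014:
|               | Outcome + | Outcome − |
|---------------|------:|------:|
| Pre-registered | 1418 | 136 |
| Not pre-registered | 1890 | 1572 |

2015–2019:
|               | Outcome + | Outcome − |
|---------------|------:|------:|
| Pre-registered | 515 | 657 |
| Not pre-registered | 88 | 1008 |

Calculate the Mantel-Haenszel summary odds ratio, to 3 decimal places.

OR_MH = Σ(aᵢdᵢ/nᵢ) / Σ(bᵢcᵢ/nᵢ), where nᵢ is the stratum total.
Stratum 1 (2010–2014): n = 5016; a·d/n = 1418·1572/5016 = 444.3971; b·c/n = 136·1890/5016 = 51.2440
Stratum 2 (2015–2019): n = 2268; a·d/n = 515·1008/2268 = 228.8889; b·c/n = 657·88/2268 = 25.4921
OR_MH = (444.3971 + 228.8889) / (51.2440 + 25.4921) = 673.2860 / 76.7361 = 8.77405

8.774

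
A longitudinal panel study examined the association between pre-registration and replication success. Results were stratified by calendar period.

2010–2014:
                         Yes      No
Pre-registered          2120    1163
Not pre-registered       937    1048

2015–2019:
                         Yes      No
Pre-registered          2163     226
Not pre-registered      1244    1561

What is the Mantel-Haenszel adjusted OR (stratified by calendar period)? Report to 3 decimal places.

4.107

OR_MH = Σ(aᵢdᵢ/nᵢ) / Σ(bᵢcᵢ/nᵢ), where nᵢ is the stratum total.
Stratum 1 (2010–2014): n = 5268; a·d/n = 2120·1048/5268 = 421.7464; b·c/n = 1163·937/5268 = 206.8586
Stratum 2 (2015–2019): n = 5194; a·d/n = 2163·1561/5194 = 650.0660; b·c/n = 226·1244/5194 = 54.1286
OR_MH = (421.7464 + 650.0660) / (206.8586 + 54.1286) = 1071.8124 / 260.9872 = 4.10676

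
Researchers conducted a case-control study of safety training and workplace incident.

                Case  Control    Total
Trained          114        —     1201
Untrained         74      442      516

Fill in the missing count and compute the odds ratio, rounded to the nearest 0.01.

0.63

The missing cell is in the exposed row: 1201 − 114 = 1087.
So a = 114, b = 1087, c = 74, d = 442.
OR = (a·d)/(b·c) = (114 × 442) / (1087 × 74) = 50388 / 80438 = 0.62642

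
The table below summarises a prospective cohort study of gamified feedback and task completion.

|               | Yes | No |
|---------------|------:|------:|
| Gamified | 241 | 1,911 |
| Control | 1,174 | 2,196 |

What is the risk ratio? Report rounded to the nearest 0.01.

Cells: a = 241, b = 1911, c = 1174, d = 2196.
Risk in exposed = 241/2152 = 0.11199; risk in unexposed = 1174/3370 = 0.34837.
RR = 0.11199 / 0.34837 = 0.32147
The risk is 68% lower among the exposed than among the unexposed.

0.32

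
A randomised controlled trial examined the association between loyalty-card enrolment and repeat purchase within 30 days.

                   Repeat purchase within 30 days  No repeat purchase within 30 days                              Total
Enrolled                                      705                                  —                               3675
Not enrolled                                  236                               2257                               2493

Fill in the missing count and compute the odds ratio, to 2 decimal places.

The missing cell is in the exposed row: 3675 − 705 = 2970.
So a = 705, b = 2970, c = 236, d = 2257.
OR = (a·d)/(b·c) = (705 × 2257) / (2970 × 236) = 1591185 / 700920 = 2.27014

2.27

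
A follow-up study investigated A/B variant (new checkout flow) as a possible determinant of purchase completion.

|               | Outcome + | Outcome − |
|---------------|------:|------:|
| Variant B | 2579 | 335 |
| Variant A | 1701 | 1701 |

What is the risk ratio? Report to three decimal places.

Cells: a = 2579, b = 335, c = 1701, d = 1701.
Risk in exposed = 2579/2914 = 0.88504; risk in unexposed = 1701/3402 = 0.50000.
RR = 0.88504 / 0.50000 = 1.77008
The risk among the exposed is 1.77 times that among the unexposed.

1.770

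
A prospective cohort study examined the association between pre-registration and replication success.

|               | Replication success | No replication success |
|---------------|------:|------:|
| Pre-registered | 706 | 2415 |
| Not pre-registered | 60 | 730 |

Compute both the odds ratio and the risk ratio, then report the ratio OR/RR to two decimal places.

Cells: a = 706, b = 2415, c = 60, d = 730.
OR = (706·730)/(2415·60) = 515380/144900 = 3.55680
Risk in exposed = 706/3121 = 0.22621; risk in unexposed = 60/790 = 0.07595; RR = 2.97843
OR/RR = 3.55680 / 2.97843 = 1.19419
The outcome is not rare, so the OR lies further from 1 than the RR.

1.19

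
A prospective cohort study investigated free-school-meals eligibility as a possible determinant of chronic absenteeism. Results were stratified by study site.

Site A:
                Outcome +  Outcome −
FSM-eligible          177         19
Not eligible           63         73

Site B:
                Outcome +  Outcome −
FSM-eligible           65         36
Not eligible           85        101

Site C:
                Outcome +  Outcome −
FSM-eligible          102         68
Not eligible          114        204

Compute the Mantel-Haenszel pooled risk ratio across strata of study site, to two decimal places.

1.70

RR_MH = Σ(aᵢ·n₀ᵢ/nᵢ) / Σ(cᵢ·n₁ᵢ/nᵢ), with n₁ᵢ = aᵢ+bᵢ (exposed), n₀ᵢ = cᵢ+dᵢ (unexposed), nᵢ = n₁ᵢ+n₀ᵢ.
Stratum 1 (Site A): n₁ = 196, n₀ = 136, n = 332; a·n₀/n = 177·136/332 = 72.5060; c·n₁/n = 63·196/332 = 37.1928
Stratum 2 (Site B): n₁ = 101, n₀ = 186, n = 287; a·n₀/n = 65·186/287 = 42.1254; c·n₁/n = 85·101/287 = 29.9129
Stratum 3 (Site C): n₁ = 170, n₀ = 318, n = 488; a·n₀/n = 102·318/488 = 66.4672; c·n₁/n = 114·170/488 = 39.7131
RR_MH = (72.5060 + 42.1254 + 66.4672) / (37.1928 + 29.9129 + 39.7131) = 181.0987 / 106.8188 = 1.69538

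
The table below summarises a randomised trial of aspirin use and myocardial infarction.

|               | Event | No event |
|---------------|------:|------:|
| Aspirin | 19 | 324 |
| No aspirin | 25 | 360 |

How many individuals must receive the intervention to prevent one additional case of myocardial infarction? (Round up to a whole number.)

105

Risk in treated group = 19/343 = 0.05539; risk in control = 25/385 = 0.06494.
Absolute risk reduction = 0.06494 − 0.05539 = 0.00954
NNT = 1 / ARR = 1 / 0.00954 = 104.806 → round up → 105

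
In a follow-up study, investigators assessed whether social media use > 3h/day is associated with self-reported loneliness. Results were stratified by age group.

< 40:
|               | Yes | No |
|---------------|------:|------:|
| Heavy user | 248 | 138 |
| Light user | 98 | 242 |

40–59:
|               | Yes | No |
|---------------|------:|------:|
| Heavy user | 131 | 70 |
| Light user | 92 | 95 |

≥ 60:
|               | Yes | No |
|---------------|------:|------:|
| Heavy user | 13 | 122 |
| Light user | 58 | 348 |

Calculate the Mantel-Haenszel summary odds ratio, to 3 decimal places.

2.548

OR_MH = Σ(aᵢdᵢ/nᵢ) / Σ(bᵢcᵢ/nᵢ), where nᵢ is the stratum total.
Stratum 1 (< 40): n = 726; a·d/n = 248·242/726 = 82.6667; b·c/n = 138·98/726 = 18.6281
Stratum 2 (40–59): n = 388; a·d/n = 131·95/388 = 32.0747; b·c/n = 70·92/388 = 16.5979
Stratum 3 (≥ 60): n = 541; a·d/n = 13·348/541 = 8.3623; b·c/n = 122·58/541 = 13.0795
OR_MH = (82.6667 + 32.0747 + 8.3623) / (18.6281 + 16.5979 + 13.0795) = 123.1037 / 48.3055 = 2.54844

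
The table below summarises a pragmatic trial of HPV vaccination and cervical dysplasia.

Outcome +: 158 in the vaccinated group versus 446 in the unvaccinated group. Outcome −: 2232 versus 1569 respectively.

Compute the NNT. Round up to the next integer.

Risk in treated group = 158/2390 = 0.06611; risk in control = 446/2015 = 0.22134.
Absolute risk reduction = 0.22134 − 0.06611 = 0.15523
NNT = 1 / ARR = 1 / 0.15523 = 6.442 → round up → 7

7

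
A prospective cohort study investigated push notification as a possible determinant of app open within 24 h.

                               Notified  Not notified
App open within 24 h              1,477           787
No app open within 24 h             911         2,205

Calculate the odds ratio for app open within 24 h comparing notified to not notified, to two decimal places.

Reading the table with exposure as columns: a = 1477 (Notified, case), b = 911 (Notified, non-case), c = 787 (Not notified, case), d = 2205.
OR = (a·d)/(b·c) = (1477 × 2205) / (911 × 787) = 3256785 / 716957 = 4.54251
The odds of app open within 24 h are about 4.54 times as high in the notified group.

4.54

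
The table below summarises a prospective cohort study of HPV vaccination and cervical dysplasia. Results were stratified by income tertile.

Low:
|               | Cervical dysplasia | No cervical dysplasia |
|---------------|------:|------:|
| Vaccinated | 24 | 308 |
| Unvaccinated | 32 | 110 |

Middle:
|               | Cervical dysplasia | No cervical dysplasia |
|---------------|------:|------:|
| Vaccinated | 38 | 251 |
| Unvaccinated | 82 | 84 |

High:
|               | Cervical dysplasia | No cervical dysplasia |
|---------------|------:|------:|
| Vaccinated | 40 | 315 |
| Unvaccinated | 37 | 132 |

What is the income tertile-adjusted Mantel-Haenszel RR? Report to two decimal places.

RR_MH = Σ(aᵢ·n₀ᵢ/nᵢ) / Σ(cᵢ·n₁ᵢ/nᵢ), with n₁ᵢ = aᵢ+bᵢ (exposed), n₀ᵢ = cᵢ+dᵢ (unexposed), nᵢ = n₁ᵢ+n₀ᵢ.
Stratum 1 (Low): n₁ = 332, n₀ = 142, n = 474; a·n₀/n = 24·142/474 = 7.1899; c·n₁/n = 32·332/474 = 22.4135
Stratum 2 (Middle): n₁ = 289, n₀ = 166, n = 455; a·n₀/n = 38·166/455 = 13.8637; c·n₁/n = 82·289/455 = 52.0835
Stratum 3 (High): n₁ = 355, n₀ = 169, n = 524; a·n₀/n = 40·169/524 = 12.9008; c·n₁/n = 37·355/524 = 25.0668
RR_MH = (7.1899 + 13.8637 + 12.9008) / (22.4135 + 52.0835 + 25.0668) = 33.9544 / 99.5638 = 0.34103

0.34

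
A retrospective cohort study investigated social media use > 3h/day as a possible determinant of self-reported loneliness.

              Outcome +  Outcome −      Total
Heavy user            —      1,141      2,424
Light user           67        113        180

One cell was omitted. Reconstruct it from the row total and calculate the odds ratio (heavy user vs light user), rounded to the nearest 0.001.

1.896

The missing cell is in the exposed row: 2424 − 1141 = 1283.
So a = 1283, b = 1141, c = 67, d = 113.
OR = (a·d)/(b·c) = (1283 × 113) / (1141 × 67) = 144979 / 76447 = 1.89646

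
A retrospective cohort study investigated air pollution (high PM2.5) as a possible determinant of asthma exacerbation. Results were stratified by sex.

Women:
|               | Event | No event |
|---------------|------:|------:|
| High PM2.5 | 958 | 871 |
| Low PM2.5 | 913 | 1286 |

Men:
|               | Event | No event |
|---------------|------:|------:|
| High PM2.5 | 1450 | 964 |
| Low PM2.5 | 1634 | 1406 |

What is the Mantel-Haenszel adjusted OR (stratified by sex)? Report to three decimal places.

1.398

OR_MH = Σ(aᵢdᵢ/nᵢ) / Σ(bᵢcᵢ/nᵢ), where nᵢ is the stratum total.
Stratum 1 (Women): n = 4028; a·d/n = 958·1286/4028 = 305.8560; b·c/n = 871·913/4028 = 197.4238
Stratum 2 (Men): n = 5454; a·d/n = 1450·1406/5454 = 373.7990; b·c/n = 964·1634/5454 = 288.8111
OR_MH = (305.8560 + 373.7990) / (197.4238 + 288.8111) = 679.6551 / 486.2349 = 1.39779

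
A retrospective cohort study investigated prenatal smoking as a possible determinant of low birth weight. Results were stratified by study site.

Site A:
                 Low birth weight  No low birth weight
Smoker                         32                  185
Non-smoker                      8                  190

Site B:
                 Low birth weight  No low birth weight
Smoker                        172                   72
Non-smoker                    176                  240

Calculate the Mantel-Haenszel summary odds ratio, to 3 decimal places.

OR_MH = Σ(aᵢdᵢ/nᵢ) / Σ(bᵢcᵢ/nᵢ), where nᵢ is the stratum total.
Stratum 1 (Site A): n = 415; a·d/n = 32·190/415 = 14.6506; b·c/n = 185·8/415 = 3.5663
Stratum 2 (Site B): n = 660; a·d/n = 172·240/660 = 62.5455; b·c/n = 72·176/660 = 19.2000
OR_MH = (14.6506 + 62.5455) / (3.5663 + 19.2000) = 77.1961 / 22.7663 = 3.39081

3.391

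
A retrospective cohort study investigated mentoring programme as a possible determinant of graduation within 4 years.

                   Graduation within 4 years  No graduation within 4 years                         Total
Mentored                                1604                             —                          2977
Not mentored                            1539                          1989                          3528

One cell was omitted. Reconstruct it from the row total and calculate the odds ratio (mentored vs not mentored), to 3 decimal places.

The missing cell is in the exposed row: 2977 − 1604 = 1373.
So a = 1604, b = 1373, c = 1539, d = 1989.
OR = (a·d)/(b·c) = (1604 × 1989) / (1373 × 1539) = 3190356 / 2113047 = 1.50984

1.510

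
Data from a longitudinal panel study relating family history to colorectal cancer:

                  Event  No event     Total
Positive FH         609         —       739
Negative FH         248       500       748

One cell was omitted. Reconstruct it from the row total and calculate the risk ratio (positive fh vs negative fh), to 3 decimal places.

2.486

The missing cell is in the exposed row: 739 − 609 = 130.
So a = 609, b = 130, c = 248, d = 500.
RR = [a/(a+b)] / [c/(c+d)] = (609/739) / (248/748) = 0.82409/0.33155 = 2.48555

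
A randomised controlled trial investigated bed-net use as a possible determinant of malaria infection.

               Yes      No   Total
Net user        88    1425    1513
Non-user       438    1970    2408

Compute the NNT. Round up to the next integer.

Risk in treated group = 88/1513 = 0.05816; risk in control = 438/2408 = 0.18189.
Absolute risk reduction = 0.18189 − 0.05816 = 0.12373
NNT = 1 / ARR = 1 / 0.12373 = 8.082 → round up → 9

9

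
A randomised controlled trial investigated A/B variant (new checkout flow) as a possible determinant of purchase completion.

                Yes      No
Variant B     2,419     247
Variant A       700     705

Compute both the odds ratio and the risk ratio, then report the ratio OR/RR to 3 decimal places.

5.416

Cells: a = 2419, b = 247, c = 700, d = 705.
OR = (2419·705)/(247·700) = 1705395/172900 = 9.86348
Risk in exposed = 2419/2666 = 0.90735; risk in unexposed = 700/1405 = 0.49822; RR = 1.82118
OR/RR = 9.86348 / 1.82118 = 5.41597
The outcome is not rare, so the OR lies further from 1 than the RR.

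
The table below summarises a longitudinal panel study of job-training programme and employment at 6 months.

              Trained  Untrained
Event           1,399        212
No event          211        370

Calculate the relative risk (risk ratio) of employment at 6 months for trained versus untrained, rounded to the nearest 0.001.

2.385

Reading the table with exposure as columns: a = 1399 (Trained, case), b = 211 (Trained, non-case), c = 212 (Untrained, case), d = 370.
Risk in exposed = 1399/1610 = 0.86894; risk in unexposed = 212/582 = 0.36426.
RR = 0.86894 / 0.36426 = 2.38550
The risk among the exposed is 2.39 times that among the unexposed.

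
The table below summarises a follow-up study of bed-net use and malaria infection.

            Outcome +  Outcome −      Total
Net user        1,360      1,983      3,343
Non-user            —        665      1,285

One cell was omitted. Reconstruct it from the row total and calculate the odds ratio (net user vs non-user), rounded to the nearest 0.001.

The missing cell is in the unexposed row: 1285 − 665 = 620.
So a = 1360, b = 1983, c = 620, d = 665.
OR = (a·d)/(b·c) = (1360 × 665) / (1983 × 620) = 904400 / 1229460 = 0.73561

0.736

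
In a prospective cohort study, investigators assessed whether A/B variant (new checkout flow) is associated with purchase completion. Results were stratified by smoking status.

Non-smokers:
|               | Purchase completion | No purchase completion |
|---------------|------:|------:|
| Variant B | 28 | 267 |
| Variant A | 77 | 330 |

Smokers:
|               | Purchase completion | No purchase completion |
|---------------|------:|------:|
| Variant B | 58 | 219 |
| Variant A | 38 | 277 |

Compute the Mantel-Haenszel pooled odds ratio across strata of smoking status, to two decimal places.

0.93

OR_MH = Σ(aᵢdᵢ/nᵢ) / Σ(bᵢcᵢ/nᵢ), where nᵢ is the stratum total.
Stratum 1 (Non-smokers): n = 702; a·d/n = 28·330/702 = 13.1624; b·c/n = 267·77/702 = 29.2863
Stratum 2 (Smokers): n = 592; a·d/n = 58·277/592 = 27.1385; b·c/n = 219·38/592 = 14.0574
OR_MH = (13.1624 + 27.1385) / (29.2863 + 14.0574) = 40.3009 / 43.3438 = 0.92980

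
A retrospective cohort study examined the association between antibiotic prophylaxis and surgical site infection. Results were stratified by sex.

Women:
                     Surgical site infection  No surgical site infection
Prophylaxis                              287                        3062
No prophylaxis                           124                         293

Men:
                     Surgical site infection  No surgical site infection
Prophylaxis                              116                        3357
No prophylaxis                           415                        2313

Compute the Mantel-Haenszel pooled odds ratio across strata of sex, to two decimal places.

0.20

OR_MH = Σ(aᵢdᵢ/nᵢ) / Σ(bᵢcᵢ/nᵢ), where nᵢ is the stratum total.
Stratum 1 (Women): n = 3766; a·d/n = 287·293/3766 = 22.3290; b·c/n = 3062·124/3766 = 100.8200
Stratum 2 (Men): n = 6201; a·d/n = 116·2313/6201 = 43.2685; b·c/n = 3357·415/6201 = 224.6662
OR_MH = (22.3290 + 43.2685) / (100.8200 + 224.6662) = 65.5975 / 325.4862 = 0.20154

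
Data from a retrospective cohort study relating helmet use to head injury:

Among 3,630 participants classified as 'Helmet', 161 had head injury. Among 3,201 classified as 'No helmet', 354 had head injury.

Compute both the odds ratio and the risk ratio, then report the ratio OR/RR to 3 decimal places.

From the description: a = 161, b = 3469, c = 354, d = 2847.
OR = (161·2847)/(3469·354) = 458367/1228026 = 0.37326
Risk in exposed = 161/3630 = 0.04435; risk in unexposed = 354/3201 = 0.11059; RR = 0.40105
OR/RR = 0.37326 / 0.40105 = 0.93069
The outcome is not rare, so the OR lies further from 1 than the RR.

0.931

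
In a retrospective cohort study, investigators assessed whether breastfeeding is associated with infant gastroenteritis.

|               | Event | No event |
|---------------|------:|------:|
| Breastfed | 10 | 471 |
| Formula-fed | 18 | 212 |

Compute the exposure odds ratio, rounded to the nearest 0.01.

0.25

Cells: a = 10, b = 471, c = 18, d = 212.
OR = (a·d)/(b·c) = (10 × 212) / (471 × 18) = 2120 / 8478 = 0.25006
Exposure is associated with lower odds of infant gastroenteritis (OR = 0.25 < 1).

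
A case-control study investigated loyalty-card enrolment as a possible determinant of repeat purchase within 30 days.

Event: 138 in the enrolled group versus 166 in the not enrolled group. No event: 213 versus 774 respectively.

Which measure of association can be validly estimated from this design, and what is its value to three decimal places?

From the description: a = 138, b = 213, c = 166, d = 774.
This is a case-control study: participants were sampled on outcome status, so risks in the source population cannot be estimated directly — relative risk is not valid here. The odds ratio is the appropriate measure.
OR = (a·d)/(b·c) = (138 × 774) / (213 × 166) = 106812 / 35358 = 3.02087

3.021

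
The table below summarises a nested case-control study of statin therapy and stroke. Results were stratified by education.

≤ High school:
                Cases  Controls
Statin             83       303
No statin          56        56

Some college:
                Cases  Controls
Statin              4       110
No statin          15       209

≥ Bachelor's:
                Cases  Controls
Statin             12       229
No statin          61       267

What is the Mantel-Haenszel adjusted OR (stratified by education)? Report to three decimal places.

0.275

OR_MH = Σ(aᵢdᵢ/nᵢ) / Σ(bᵢcᵢ/nᵢ), where nᵢ is the stratum total.
Stratum 1 (≤ High school): n = 498; a·d/n = 83·56/498 = 9.3333; b·c/n = 303·56/498 = 34.0723
Stratum 2 (Some college): n = 338; a·d/n = 4·209/338 = 2.4734; b·c/n = 110·15/338 = 4.8817
Stratum 3 (≥ Bachelor's): n = 569; a·d/n = 12·267/569 = 5.6309; b·c/n = 229·61/569 = 24.5501
OR_MH = (9.3333 + 2.4734 + 5.6309) / (34.0723 + 4.8817 + 24.5501) = 17.4376 / 63.5040 = 0.27459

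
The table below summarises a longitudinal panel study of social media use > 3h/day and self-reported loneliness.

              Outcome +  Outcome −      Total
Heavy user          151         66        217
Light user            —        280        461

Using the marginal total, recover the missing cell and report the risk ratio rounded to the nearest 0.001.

The missing cell is in the unexposed row: 461 − 280 = 181.
So a = 151, b = 66, c = 181, d = 280.
RR = [a/(a+b)] / [c/(c+d)] = (151/217) / (181/461) = 0.69585/0.39262 = 1.77231

1.772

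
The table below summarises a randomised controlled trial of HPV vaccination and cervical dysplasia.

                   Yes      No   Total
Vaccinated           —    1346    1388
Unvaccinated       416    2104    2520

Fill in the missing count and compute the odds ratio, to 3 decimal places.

The missing cell is in the exposed row: 1388 − 1346 = 42.
So a = 42, b = 1346, c = 416, d = 2104.
OR = (a·d)/(b·c) = (42 × 2104) / (1346 × 416) = 88368 / 559936 = 0.15782

0.158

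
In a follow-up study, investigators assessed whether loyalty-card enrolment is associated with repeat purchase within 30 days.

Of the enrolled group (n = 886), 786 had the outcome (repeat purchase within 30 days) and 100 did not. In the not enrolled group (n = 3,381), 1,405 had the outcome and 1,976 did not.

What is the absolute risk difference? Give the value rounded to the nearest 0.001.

0.472

From the description: a = 786, b = 100, c = 1405, d = 1976.
Risk in exposed = 786/886 = 0.887133; risk in unexposed = 1405/3381 = 0.415558.
Risk difference = 0.887133 − 0.415558 = 0.471576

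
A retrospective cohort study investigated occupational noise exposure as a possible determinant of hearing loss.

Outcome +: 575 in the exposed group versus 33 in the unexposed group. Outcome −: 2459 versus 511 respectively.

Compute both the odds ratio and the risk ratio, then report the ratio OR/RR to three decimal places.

From the description: a = 575, b = 2459, c = 33, d = 511.
OR = (575·511)/(2459·33) = 293825/81147 = 3.62090
Risk in exposed = 575/3034 = 0.18952; risk in unexposed = 33/544 = 0.06066; RR = 3.12419
OR/RR = 3.62090 / 3.12419 = 1.15899
The outcome is not rare, so the OR lies further from 1 than the RR.

1.159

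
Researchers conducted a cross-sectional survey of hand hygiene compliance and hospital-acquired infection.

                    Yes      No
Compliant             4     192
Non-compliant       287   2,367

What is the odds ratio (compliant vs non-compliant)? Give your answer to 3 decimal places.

0.172

Cells: a = 4, b = 192, c = 287, d = 2367.
OR = (a·d)/(b·c) = (4 × 2367) / (192 × 287) = 9468 / 55104 = 0.17182
Exposure is associated with lower odds of hospital-acquired infection (OR = 0.17 < 1).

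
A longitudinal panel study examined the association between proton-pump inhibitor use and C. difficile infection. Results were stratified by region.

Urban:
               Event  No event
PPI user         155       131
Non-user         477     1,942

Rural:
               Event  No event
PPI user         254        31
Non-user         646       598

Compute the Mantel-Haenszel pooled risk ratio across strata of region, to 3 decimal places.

2.021

RR_MH = Σ(aᵢ·n₀ᵢ/nᵢ) / Σ(cᵢ·n₁ᵢ/nᵢ), with n₁ᵢ = aᵢ+bᵢ (exposed), n₀ᵢ = cᵢ+dᵢ (unexposed), nᵢ = n₁ᵢ+n₀ᵢ.
Stratum 1 (Urban): n₁ = 286, n₀ = 2419, n = 2705; a·n₀/n = 155·2419/2705 = 138.6118; c·n₁/n = 477·286/2705 = 50.4333
Stratum 2 (Rural): n₁ = 285, n₀ = 1244, n = 1529; a·n₀/n = 254·1244/1529 = 206.6553; c·n₁/n = 646·285/1529 = 120.4120
RR_MH = (138.6118 + 206.6553) / (50.4333 + 120.4120) = 345.2672 / 170.8453 = 2.02093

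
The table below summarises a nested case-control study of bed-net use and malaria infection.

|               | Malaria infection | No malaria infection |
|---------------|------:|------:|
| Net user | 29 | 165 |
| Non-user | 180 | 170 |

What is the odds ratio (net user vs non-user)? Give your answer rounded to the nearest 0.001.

Cells: a = 29, b = 165, c = 180, d = 170.
OR = (a·d)/(b·c) = (29 × 170) / (165 × 180) = 4930 / 29700 = 0.16599
Exposure is associated with lower odds of malaria infection (OR = 0.17 < 1).

0.166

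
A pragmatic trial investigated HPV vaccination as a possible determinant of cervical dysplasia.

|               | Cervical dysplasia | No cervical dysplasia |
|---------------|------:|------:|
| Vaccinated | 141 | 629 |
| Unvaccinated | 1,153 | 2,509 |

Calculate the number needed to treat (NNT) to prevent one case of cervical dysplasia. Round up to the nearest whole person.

Risk in treated group = 141/770 = 0.18312; risk in control = 1153/3662 = 0.31486.
Absolute risk reduction = 0.31486 − 0.18312 = 0.13174
NNT = 1 / ARR = 1 / 0.13174 = 7.591 → round up → 8

8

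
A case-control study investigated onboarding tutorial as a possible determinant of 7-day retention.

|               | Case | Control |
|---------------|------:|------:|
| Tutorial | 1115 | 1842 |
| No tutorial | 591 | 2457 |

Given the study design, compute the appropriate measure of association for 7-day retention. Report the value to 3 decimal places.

2.517

Cells: a = 1115, b = 1842, c = 591, d = 2457.
This is a case-control study: participants were sampled on outcome status, so risks in the source population cannot be estimated directly — relative risk is not valid here. The odds ratio is the appropriate measure.
OR = (a·d)/(b·c) = (1115 × 2457) / (1842 × 591) = 2739555 / 1088622 = 2.51653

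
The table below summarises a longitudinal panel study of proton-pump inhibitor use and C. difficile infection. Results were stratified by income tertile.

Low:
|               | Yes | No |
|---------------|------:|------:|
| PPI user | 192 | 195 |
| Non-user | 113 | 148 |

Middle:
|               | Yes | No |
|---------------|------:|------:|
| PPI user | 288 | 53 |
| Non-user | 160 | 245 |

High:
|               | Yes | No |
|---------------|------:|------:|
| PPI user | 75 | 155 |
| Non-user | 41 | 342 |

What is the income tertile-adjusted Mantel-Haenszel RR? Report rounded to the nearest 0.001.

1.798

RR_MH = Σ(aᵢ·n₀ᵢ/nᵢ) / Σ(cᵢ·n₁ᵢ/nᵢ), with n₁ᵢ = aᵢ+bᵢ (exposed), n₀ᵢ = cᵢ+dᵢ (unexposed), nᵢ = n₁ᵢ+n₀ᵢ.
Stratum 1 (Low): n₁ = 387, n₀ = 261, n = 648; a·n₀/n = 192·261/648 = 77.3333; c·n₁/n = 113·387/648 = 67.4861
Stratum 2 (Middle): n₁ = 341, n₀ = 405, n = 746; a·n₀/n = 288·405/746 = 156.3539; c·n₁/n = 160·341/746 = 73.1367
Stratum 3 (High): n₁ = 230, n₀ = 383, n = 613; a·n₀/n = 75·383/613 = 46.8597; c·n₁/n = 41·230/613 = 15.3834
RR_MH = (77.3333 + 156.3539 + 46.8597) / (67.4861 + 73.1367 + 15.3834) = 280.5469 / 156.0062 = 1.79831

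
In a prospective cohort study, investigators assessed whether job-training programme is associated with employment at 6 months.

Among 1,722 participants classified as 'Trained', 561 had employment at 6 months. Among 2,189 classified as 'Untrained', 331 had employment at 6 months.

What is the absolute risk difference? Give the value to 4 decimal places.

0.1746

From the description: a = 561, b = 1161, c = 331, d = 1858.
Risk in exposed = 561/1722 = 0.325784; risk in unexposed = 331/2189 = 0.151211.
Risk difference = 0.325784 − 0.151211 = 0.174573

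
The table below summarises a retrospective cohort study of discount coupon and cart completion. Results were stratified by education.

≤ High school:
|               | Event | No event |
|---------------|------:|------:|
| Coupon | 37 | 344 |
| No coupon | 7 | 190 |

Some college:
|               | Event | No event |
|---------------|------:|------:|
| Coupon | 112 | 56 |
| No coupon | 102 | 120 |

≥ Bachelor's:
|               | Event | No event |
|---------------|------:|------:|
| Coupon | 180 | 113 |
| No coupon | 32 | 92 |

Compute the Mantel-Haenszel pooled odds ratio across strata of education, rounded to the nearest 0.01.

3.14

OR_MH = Σ(aᵢdᵢ/nᵢ) / Σ(bᵢcᵢ/nᵢ), where nᵢ is the stratum total.
Stratum 1 (≤ High school): n = 578; a·d/n = 37·190/578 = 12.1626; b·c/n = 344·7/578 = 4.1661
Stratum 2 (Some college): n = 390; a·d/n = 112·120/390 = 34.4615; b·c/n = 56·102/390 = 14.6462
Stratum 3 (≥ Bachelor's): n = 417; a·d/n = 180·92/417 = 39.7122; b·c/n = 113·32/417 = 8.6715
OR_MH = (12.1626 + 34.4615 + 39.7122) / (4.1661 + 14.6462 + 8.6715) = 86.3364 / 27.4837 = 3.14137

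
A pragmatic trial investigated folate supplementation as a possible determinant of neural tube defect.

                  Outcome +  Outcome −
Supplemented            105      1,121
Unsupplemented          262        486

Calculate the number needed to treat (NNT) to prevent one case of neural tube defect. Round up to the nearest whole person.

Risk in treated group = 105/1226 = 0.08564; risk in control = 262/748 = 0.35027.
Absolute risk reduction = 0.35027 − 0.08564 = 0.26462
NNT = 1 / ARR = 1 / 0.26462 = 3.779 → round up → 4

4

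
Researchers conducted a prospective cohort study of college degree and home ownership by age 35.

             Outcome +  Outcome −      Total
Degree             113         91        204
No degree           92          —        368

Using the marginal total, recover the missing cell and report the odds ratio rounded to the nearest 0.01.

The missing cell is in the unexposed row: 368 − 92 = 276.
So a = 113, b = 91, c = 92, d = 276.
OR = (a·d)/(b·c) = (113 × 276) / (91 × 92) = 31188 / 8372 = 3.72527

3.73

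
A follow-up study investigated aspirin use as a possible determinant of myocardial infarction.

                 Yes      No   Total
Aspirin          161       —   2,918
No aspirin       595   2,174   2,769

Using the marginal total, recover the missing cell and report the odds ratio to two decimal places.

The missing cell is in the exposed row: 2918 − 161 = 2757.
So a = 161, b = 2757, c = 595, d = 2174.
OR = (a·d)/(b·c) = (161 × 2174) / (2757 × 595) = 350014 / 1640415 = 0.21337

0.21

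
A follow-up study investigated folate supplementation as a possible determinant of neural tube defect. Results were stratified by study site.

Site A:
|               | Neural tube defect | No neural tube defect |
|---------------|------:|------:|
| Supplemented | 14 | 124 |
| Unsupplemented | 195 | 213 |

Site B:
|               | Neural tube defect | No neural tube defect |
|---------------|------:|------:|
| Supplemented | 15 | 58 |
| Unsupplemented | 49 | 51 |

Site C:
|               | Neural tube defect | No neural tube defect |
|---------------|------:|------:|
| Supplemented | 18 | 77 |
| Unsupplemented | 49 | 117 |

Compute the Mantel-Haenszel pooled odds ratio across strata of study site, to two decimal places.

0.24

OR_MH = Σ(aᵢdᵢ/nᵢ) / Σ(bᵢcᵢ/nᵢ), where nᵢ is the stratum total.
Stratum 1 (Site A): n = 546; a·d/n = 14·213/546 = 5.4615; b·c/n = 124·195/546 = 44.2857
Stratum 2 (Site B): n = 173; a·d/n = 15·51/173 = 4.4220; b·c/n = 58·49/173 = 16.4277
Stratum 3 (Site C): n = 261; a·d/n = 18·117/261 = 8.0690; b·c/n = 77·49/261 = 14.4559
OR_MH = (5.4615 + 4.4220 + 8.0690) / (44.2857 + 16.4277 + 14.4559) = 17.9525 / 75.1694 = 0.23883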